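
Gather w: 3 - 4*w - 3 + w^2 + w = w^2 - 3*w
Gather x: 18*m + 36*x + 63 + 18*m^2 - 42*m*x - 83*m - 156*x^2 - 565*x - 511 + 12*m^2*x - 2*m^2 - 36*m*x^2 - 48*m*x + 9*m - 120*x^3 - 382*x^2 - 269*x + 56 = 16*m^2 - 56*m - 120*x^3 + x^2*(-36*m - 538) + x*(12*m^2 - 90*m - 798) - 392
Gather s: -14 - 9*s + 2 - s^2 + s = -s^2 - 8*s - 12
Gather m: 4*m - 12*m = -8*m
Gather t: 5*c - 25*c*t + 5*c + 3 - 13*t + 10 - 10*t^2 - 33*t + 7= 10*c - 10*t^2 + t*(-25*c - 46) + 20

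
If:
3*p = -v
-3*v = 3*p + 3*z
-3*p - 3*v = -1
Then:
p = -1/6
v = 1/2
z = -1/3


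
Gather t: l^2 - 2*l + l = l^2 - l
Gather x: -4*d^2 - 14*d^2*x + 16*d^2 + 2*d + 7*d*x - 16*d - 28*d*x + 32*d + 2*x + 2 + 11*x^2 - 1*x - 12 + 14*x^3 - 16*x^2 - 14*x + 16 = 12*d^2 + 18*d + 14*x^3 - 5*x^2 + x*(-14*d^2 - 21*d - 13) + 6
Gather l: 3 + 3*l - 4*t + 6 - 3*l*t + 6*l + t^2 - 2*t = l*(9 - 3*t) + t^2 - 6*t + 9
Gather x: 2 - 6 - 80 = -84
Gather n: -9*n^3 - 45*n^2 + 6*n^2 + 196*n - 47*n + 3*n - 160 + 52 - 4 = -9*n^3 - 39*n^2 + 152*n - 112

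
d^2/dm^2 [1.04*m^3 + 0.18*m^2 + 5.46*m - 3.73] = 6.24*m + 0.36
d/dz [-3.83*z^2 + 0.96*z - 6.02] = 0.96 - 7.66*z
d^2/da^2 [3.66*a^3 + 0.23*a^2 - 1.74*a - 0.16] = 21.96*a + 0.46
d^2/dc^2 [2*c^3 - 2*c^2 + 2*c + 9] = 12*c - 4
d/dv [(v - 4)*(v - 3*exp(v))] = v - (v - 4)*(3*exp(v) - 1) - 3*exp(v)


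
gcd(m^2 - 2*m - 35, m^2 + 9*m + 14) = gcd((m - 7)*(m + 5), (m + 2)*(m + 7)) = 1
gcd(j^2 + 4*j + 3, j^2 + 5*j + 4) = j + 1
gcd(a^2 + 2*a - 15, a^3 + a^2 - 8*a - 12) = a - 3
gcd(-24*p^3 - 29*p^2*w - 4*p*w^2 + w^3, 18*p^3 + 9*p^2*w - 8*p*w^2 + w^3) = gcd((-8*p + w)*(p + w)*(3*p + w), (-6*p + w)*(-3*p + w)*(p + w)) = p + w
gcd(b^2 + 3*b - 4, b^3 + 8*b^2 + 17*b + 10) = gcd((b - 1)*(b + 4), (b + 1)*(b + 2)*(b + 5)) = 1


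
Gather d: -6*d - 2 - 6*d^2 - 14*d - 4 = -6*d^2 - 20*d - 6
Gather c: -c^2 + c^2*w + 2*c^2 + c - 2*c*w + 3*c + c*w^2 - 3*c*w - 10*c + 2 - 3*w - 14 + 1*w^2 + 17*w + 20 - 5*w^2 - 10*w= c^2*(w + 1) + c*(w^2 - 5*w - 6) - 4*w^2 + 4*w + 8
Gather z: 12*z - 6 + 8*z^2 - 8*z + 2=8*z^2 + 4*z - 4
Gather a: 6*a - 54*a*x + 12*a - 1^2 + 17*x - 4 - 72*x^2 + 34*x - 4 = a*(18 - 54*x) - 72*x^2 + 51*x - 9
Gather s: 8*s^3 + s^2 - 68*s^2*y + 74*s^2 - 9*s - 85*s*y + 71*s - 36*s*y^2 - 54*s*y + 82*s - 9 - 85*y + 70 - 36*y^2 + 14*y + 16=8*s^3 + s^2*(75 - 68*y) + s*(-36*y^2 - 139*y + 144) - 36*y^2 - 71*y + 77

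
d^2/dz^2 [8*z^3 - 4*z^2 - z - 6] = 48*z - 8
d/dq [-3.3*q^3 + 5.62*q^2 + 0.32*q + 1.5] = -9.9*q^2 + 11.24*q + 0.32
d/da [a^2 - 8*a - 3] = 2*a - 8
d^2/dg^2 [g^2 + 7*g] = 2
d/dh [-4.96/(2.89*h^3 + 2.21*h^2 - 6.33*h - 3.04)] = (43.0032*h^2 + 21.9232*h - 31.3968)/(2.89*h^3 + 2.21*h^2 - 6.33*h - 3.04)^2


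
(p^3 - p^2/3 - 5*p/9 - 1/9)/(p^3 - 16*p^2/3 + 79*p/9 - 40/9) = (9*p^2 + 6*p + 1)/(9*p^2 - 39*p + 40)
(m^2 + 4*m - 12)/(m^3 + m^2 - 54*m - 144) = (m - 2)/(m^2 - 5*m - 24)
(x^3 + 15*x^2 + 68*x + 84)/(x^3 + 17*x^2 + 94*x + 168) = (x + 2)/(x + 4)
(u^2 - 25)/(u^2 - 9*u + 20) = (u + 5)/(u - 4)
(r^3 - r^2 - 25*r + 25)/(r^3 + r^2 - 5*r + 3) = (r^2 - 25)/(r^2 + 2*r - 3)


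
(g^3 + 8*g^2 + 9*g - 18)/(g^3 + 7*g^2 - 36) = (g - 1)/(g - 2)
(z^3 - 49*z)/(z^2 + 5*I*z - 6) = z*(z^2 - 49)/(z^2 + 5*I*z - 6)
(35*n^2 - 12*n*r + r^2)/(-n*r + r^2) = (-35*n^2 + 12*n*r - r^2)/(r*(n - r))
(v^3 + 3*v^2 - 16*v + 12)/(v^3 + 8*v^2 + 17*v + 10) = (v^3 + 3*v^2 - 16*v + 12)/(v^3 + 8*v^2 + 17*v + 10)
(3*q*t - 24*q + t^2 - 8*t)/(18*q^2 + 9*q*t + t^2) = (t - 8)/(6*q + t)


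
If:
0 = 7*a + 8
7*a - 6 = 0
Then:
No Solution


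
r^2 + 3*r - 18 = (r - 3)*(r + 6)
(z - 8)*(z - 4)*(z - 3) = z^3 - 15*z^2 + 68*z - 96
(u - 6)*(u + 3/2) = u^2 - 9*u/2 - 9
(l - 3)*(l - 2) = l^2 - 5*l + 6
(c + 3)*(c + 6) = c^2 + 9*c + 18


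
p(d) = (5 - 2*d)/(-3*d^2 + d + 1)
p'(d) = (5 - 2*d)*(6*d - 1)/(-3*d^2 + d + 1)^2 - 2/(-3*d^2 + d + 1) = (6*d^2 - 2*d - (2*d - 5)*(6*d - 1) - 2)/(-3*d^2 + d + 1)^2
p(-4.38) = -0.23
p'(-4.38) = -0.07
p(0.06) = 4.65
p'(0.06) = -4.74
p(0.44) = 4.80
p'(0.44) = 6.83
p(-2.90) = -0.40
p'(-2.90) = -0.20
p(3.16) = 0.05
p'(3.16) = 0.04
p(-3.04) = -0.37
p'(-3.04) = -0.17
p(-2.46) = -0.51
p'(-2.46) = -0.30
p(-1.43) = -1.20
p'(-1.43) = -1.44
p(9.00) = 0.06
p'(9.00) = 0.00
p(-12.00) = -0.07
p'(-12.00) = -0.00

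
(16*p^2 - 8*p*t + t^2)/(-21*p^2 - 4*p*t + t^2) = (-16*p^2 + 8*p*t - t^2)/(21*p^2 + 4*p*t - t^2)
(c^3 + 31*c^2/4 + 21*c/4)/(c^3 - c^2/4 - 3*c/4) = (c + 7)/(c - 1)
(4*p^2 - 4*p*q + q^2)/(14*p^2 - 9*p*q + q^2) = (2*p - q)/(7*p - q)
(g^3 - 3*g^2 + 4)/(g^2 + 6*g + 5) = (g^2 - 4*g + 4)/(g + 5)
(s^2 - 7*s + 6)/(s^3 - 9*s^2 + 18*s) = (s - 1)/(s*(s - 3))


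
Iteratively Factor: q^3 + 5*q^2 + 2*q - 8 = (q + 4)*(q^2 + q - 2) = (q + 2)*(q + 4)*(q - 1)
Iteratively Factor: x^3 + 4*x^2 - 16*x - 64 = (x - 4)*(x^2 + 8*x + 16) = (x - 4)*(x + 4)*(x + 4)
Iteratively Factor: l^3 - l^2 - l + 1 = (l - 1)*(l^2 - 1) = (l - 1)*(l + 1)*(l - 1)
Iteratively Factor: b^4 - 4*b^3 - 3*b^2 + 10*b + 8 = (b - 2)*(b^3 - 2*b^2 - 7*b - 4) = (b - 2)*(b + 1)*(b^2 - 3*b - 4) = (b - 2)*(b + 1)^2*(b - 4)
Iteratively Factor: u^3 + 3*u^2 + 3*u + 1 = (u + 1)*(u^2 + 2*u + 1) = (u + 1)^2*(u + 1)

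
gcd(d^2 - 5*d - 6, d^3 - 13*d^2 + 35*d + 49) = d + 1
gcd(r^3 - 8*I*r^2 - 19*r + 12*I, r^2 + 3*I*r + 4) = r - I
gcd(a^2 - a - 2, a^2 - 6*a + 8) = a - 2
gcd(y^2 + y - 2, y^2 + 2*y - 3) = y - 1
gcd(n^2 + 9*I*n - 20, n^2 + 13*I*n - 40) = n + 5*I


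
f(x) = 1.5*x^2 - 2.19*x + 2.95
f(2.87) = 9.02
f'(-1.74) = -7.41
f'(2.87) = 6.42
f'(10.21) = 28.44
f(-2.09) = 14.08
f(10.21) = 136.96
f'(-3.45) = -12.54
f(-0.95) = 6.38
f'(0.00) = -2.19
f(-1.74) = 11.30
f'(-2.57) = -9.90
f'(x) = 3.0*x - 2.19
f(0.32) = 2.40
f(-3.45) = 28.36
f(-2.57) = 18.49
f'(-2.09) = -8.46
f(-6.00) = 70.09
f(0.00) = 2.95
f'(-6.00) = -20.19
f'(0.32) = -1.23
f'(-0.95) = -5.04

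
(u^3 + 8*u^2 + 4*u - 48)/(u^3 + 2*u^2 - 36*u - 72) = (u^2 + 2*u - 8)/(u^2 - 4*u - 12)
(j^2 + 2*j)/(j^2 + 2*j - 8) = j*(j + 2)/(j^2 + 2*j - 8)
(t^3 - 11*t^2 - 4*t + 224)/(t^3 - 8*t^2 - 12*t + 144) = (t^2 - 15*t + 56)/(t^2 - 12*t + 36)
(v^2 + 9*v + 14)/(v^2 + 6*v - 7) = (v + 2)/(v - 1)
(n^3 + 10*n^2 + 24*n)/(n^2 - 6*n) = (n^2 + 10*n + 24)/(n - 6)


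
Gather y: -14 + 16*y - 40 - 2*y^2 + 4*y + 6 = -2*y^2 + 20*y - 48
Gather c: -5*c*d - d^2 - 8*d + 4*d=-5*c*d - d^2 - 4*d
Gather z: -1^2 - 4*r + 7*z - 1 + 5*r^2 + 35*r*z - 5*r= 5*r^2 - 9*r + z*(35*r + 7) - 2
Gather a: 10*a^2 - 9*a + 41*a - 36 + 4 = 10*a^2 + 32*a - 32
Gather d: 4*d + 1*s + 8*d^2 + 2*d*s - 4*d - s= 8*d^2 + 2*d*s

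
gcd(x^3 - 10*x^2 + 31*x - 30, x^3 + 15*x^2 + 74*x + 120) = 1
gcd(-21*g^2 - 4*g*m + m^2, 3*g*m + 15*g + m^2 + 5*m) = 3*g + m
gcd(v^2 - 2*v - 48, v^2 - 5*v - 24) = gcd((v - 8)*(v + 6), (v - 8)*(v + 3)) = v - 8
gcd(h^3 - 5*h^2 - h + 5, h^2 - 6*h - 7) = h + 1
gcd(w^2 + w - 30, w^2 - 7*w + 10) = w - 5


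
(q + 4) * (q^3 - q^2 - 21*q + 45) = q^4 + 3*q^3 - 25*q^2 - 39*q + 180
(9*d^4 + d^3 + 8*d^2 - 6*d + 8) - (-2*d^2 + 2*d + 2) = 9*d^4 + d^3 + 10*d^2 - 8*d + 6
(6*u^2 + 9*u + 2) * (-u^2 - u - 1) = -6*u^4 - 15*u^3 - 17*u^2 - 11*u - 2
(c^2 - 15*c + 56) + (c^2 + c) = 2*c^2 - 14*c + 56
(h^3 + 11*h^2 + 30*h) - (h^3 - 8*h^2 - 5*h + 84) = 19*h^2 + 35*h - 84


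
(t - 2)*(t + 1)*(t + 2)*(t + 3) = t^4 + 4*t^3 - t^2 - 16*t - 12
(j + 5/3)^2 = j^2 + 10*j/3 + 25/9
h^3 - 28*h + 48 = (h - 4)*(h - 2)*(h + 6)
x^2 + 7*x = x*(x + 7)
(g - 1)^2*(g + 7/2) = g^3 + 3*g^2/2 - 6*g + 7/2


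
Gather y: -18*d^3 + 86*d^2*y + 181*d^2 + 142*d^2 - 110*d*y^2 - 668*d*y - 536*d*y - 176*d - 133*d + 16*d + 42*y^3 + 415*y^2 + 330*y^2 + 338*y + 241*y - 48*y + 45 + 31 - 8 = -18*d^3 + 323*d^2 - 293*d + 42*y^3 + y^2*(745 - 110*d) + y*(86*d^2 - 1204*d + 531) + 68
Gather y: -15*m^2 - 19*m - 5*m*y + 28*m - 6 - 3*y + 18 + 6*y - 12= -15*m^2 + 9*m + y*(3 - 5*m)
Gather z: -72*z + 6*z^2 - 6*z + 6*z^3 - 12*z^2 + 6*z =6*z^3 - 6*z^2 - 72*z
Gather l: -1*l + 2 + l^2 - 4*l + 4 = l^2 - 5*l + 6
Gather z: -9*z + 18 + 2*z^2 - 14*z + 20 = 2*z^2 - 23*z + 38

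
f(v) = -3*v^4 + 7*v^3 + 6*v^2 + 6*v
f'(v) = -12*v^3 + 21*v^2 + 12*v + 6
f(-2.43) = -184.20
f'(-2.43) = 273.03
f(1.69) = 36.59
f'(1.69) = 28.34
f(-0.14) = -0.74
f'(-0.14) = 4.76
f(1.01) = 16.27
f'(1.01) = 27.18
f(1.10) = 18.78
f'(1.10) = 28.64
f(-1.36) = -24.93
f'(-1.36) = 58.71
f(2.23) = 46.66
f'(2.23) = 4.12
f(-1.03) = -10.84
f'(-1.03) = 29.03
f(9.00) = -14040.00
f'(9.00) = -6933.00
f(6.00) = -2124.00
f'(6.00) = -1758.00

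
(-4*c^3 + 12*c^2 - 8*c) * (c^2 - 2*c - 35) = -4*c^5 + 20*c^4 + 108*c^3 - 404*c^2 + 280*c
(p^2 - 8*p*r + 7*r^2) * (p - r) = p^3 - 9*p^2*r + 15*p*r^2 - 7*r^3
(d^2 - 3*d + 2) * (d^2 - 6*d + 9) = d^4 - 9*d^3 + 29*d^2 - 39*d + 18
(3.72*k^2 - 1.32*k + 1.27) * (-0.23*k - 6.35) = -0.8556*k^3 - 23.3184*k^2 + 8.0899*k - 8.0645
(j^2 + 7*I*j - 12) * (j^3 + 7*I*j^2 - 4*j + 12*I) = j^5 + 14*I*j^4 - 65*j^3 - 100*I*j^2 - 36*j - 144*I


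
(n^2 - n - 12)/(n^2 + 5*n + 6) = (n - 4)/(n + 2)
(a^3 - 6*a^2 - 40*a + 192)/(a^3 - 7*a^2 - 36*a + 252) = (a^2 - 12*a + 32)/(a^2 - 13*a + 42)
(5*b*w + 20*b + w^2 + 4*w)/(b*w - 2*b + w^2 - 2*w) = (5*b*w + 20*b + w^2 + 4*w)/(b*w - 2*b + w^2 - 2*w)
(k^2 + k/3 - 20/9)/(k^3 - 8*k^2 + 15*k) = (k^2 + k/3 - 20/9)/(k*(k^2 - 8*k + 15))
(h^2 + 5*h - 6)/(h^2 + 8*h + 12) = (h - 1)/(h + 2)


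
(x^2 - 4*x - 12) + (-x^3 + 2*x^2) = -x^3 + 3*x^2 - 4*x - 12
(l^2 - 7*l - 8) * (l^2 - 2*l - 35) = l^4 - 9*l^3 - 29*l^2 + 261*l + 280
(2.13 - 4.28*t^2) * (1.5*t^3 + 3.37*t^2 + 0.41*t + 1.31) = -6.42*t^5 - 14.4236*t^4 + 1.4402*t^3 + 1.5713*t^2 + 0.8733*t + 2.7903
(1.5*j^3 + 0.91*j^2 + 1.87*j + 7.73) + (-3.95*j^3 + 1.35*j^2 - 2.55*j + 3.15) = -2.45*j^3 + 2.26*j^2 - 0.68*j + 10.88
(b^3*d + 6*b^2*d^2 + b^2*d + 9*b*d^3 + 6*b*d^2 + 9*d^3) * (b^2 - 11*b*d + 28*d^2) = b^5*d - 5*b^4*d^2 + b^4*d - 29*b^3*d^3 - 5*b^3*d^2 + 69*b^2*d^4 - 29*b^2*d^3 + 252*b*d^5 + 69*b*d^4 + 252*d^5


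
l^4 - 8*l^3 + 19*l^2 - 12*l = l*(l - 4)*(l - 3)*(l - 1)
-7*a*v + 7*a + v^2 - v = (-7*a + v)*(v - 1)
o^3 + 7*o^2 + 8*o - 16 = (o - 1)*(o + 4)^2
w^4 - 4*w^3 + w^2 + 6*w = w*(w - 3)*(w - 2)*(w + 1)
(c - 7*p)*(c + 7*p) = c^2 - 49*p^2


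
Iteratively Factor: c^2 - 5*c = (c - 5)*(c)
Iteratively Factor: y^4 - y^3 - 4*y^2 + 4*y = (y + 2)*(y^3 - 3*y^2 + 2*y) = (y - 2)*(y + 2)*(y^2 - y) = (y - 2)*(y - 1)*(y + 2)*(y)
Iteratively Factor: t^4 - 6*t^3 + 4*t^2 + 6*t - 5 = (t - 1)*(t^3 - 5*t^2 - t + 5) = (t - 1)^2*(t^2 - 4*t - 5) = (t - 5)*(t - 1)^2*(t + 1)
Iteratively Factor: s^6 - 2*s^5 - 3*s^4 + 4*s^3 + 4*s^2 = (s + 1)*(s^5 - 3*s^4 + 4*s^2) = s*(s + 1)*(s^4 - 3*s^3 + 4*s) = s*(s - 2)*(s + 1)*(s^3 - s^2 - 2*s) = s^2*(s - 2)*(s + 1)*(s^2 - s - 2) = s^2*(s - 2)^2*(s + 1)*(s + 1)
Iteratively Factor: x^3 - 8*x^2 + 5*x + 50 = (x + 2)*(x^2 - 10*x + 25) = (x - 5)*(x + 2)*(x - 5)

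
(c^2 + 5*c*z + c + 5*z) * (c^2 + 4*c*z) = c^4 + 9*c^3*z + c^3 + 20*c^2*z^2 + 9*c^2*z + 20*c*z^2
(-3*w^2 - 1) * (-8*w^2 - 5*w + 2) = 24*w^4 + 15*w^3 + 2*w^2 + 5*w - 2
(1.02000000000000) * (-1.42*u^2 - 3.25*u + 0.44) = -1.4484*u^2 - 3.315*u + 0.4488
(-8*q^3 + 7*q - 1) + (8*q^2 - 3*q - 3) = -8*q^3 + 8*q^2 + 4*q - 4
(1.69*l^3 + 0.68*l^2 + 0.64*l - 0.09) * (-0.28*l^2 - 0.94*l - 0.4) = -0.4732*l^5 - 1.779*l^4 - 1.4944*l^3 - 0.8484*l^2 - 0.1714*l + 0.036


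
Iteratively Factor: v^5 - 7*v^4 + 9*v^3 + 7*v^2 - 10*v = (v - 2)*(v^4 - 5*v^3 - v^2 + 5*v) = v*(v - 2)*(v^3 - 5*v^2 - v + 5) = v*(v - 5)*(v - 2)*(v^2 - 1) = v*(v - 5)*(v - 2)*(v - 1)*(v + 1)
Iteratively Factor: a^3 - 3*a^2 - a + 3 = (a - 3)*(a^2 - 1) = (a - 3)*(a - 1)*(a + 1)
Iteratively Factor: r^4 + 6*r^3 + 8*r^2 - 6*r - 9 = (r + 1)*(r^3 + 5*r^2 + 3*r - 9) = (r - 1)*(r + 1)*(r^2 + 6*r + 9) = (r - 1)*(r + 1)*(r + 3)*(r + 3)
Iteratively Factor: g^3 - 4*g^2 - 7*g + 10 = (g + 2)*(g^2 - 6*g + 5) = (g - 5)*(g + 2)*(g - 1)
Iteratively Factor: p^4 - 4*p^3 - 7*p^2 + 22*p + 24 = (p + 1)*(p^3 - 5*p^2 - 2*p + 24) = (p - 4)*(p + 1)*(p^2 - p - 6) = (p - 4)*(p - 3)*(p + 1)*(p + 2)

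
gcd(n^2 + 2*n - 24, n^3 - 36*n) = n + 6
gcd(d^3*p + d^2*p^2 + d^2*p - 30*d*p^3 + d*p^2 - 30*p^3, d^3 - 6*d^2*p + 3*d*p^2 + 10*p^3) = -d + 5*p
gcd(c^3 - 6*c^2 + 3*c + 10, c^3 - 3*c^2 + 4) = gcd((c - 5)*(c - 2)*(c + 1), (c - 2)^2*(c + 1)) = c^2 - c - 2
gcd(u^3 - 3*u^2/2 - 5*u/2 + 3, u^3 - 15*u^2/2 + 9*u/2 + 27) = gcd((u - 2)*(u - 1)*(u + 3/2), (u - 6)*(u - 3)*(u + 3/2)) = u + 3/2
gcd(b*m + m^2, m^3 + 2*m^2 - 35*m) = m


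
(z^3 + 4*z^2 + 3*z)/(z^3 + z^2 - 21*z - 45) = z*(z + 1)/(z^2 - 2*z - 15)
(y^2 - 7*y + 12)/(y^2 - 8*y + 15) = (y - 4)/(y - 5)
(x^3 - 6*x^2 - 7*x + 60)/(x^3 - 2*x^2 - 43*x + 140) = (x + 3)/(x + 7)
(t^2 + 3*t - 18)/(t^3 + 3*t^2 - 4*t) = (t^2 + 3*t - 18)/(t*(t^2 + 3*t - 4))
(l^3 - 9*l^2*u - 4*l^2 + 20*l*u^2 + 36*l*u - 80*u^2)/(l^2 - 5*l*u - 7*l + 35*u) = (l^2 - 4*l*u - 4*l + 16*u)/(l - 7)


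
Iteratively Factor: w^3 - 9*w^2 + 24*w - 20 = (w - 5)*(w^2 - 4*w + 4) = (w - 5)*(w - 2)*(w - 2)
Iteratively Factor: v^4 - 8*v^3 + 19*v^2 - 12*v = (v - 3)*(v^3 - 5*v^2 + 4*v) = (v - 4)*(v - 3)*(v^2 - v) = (v - 4)*(v - 3)*(v - 1)*(v)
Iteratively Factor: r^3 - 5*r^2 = (r)*(r^2 - 5*r) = r*(r - 5)*(r)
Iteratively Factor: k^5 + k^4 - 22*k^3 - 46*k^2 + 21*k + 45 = (k + 1)*(k^4 - 22*k^2 - 24*k + 45) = (k + 1)*(k + 3)*(k^3 - 3*k^2 - 13*k + 15) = (k - 5)*(k + 1)*(k + 3)*(k^2 + 2*k - 3) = (k - 5)*(k + 1)*(k + 3)^2*(k - 1)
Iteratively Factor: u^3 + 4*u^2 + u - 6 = (u + 2)*(u^2 + 2*u - 3) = (u - 1)*(u + 2)*(u + 3)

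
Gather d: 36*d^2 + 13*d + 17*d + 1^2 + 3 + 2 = 36*d^2 + 30*d + 6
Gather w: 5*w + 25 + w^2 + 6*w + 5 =w^2 + 11*w + 30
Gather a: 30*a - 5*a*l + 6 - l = a*(30 - 5*l) - l + 6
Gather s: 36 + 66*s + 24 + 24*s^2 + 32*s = 24*s^2 + 98*s + 60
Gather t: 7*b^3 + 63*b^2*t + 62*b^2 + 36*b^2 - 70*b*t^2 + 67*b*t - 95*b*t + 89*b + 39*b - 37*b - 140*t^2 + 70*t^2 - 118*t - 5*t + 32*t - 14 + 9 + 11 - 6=7*b^3 + 98*b^2 + 91*b + t^2*(-70*b - 70) + t*(63*b^2 - 28*b - 91)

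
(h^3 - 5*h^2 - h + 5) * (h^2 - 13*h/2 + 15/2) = h^5 - 23*h^4/2 + 39*h^3 - 26*h^2 - 40*h + 75/2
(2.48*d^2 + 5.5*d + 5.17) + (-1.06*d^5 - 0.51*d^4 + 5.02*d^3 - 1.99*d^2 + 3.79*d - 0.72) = -1.06*d^5 - 0.51*d^4 + 5.02*d^3 + 0.49*d^2 + 9.29*d + 4.45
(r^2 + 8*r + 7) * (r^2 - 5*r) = r^4 + 3*r^3 - 33*r^2 - 35*r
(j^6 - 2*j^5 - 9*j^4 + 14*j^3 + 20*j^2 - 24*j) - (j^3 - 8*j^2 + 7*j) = j^6 - 2*j^5 - 9*j^4 + 13*j^3 + 28*j^2 - 31*j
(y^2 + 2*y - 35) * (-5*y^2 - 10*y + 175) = -5*y^4 - 20*y^3 + 330*y^2 + 700*y - 6125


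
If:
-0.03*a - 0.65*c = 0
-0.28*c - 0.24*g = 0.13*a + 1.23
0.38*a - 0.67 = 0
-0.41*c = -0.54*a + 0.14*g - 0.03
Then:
No Solution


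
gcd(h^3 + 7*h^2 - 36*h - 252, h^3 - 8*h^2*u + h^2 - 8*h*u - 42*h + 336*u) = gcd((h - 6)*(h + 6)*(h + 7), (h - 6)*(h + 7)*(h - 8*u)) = h^2 + h - 42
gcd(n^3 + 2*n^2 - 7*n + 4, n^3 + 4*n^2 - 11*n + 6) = n^2 - 2*n + 1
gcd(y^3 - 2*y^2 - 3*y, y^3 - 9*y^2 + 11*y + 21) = y^2 - 2*y - 3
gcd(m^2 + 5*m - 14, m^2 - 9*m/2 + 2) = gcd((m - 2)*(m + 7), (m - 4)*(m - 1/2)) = 1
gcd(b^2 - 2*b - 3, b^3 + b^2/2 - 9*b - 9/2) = b - 3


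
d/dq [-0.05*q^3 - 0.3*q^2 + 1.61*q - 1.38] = -0.15*q^2 - 0.6*q + 1.61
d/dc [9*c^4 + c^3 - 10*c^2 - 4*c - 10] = 36*c^3 + 3*c^2 - 20*c - 4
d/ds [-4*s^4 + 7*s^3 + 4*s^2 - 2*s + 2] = -16*s^3 + 21*s^2 + 8*s - 2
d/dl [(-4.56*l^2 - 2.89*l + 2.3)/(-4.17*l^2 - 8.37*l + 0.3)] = (26.1159*l^2 + 16.446*l + 18.384)/(17.3889*l^4 + 69.8058*l^3 + 67.5549*l^2 - 5.022*l + 0.09)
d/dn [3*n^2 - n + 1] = 6*n - 1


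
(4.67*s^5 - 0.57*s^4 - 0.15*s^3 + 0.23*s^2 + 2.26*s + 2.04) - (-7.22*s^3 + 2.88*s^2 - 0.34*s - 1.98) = 4.67*s^5 - 0.57*s^4 + 7.07*s^3 - 2.65*s^2 + 2.6*s + 4.02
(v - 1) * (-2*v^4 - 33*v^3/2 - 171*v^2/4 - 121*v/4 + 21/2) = -2*v^5 - 29*v^4/2 - 105*v^3/4 + 25*v^2/2 + 163*v/4 - 21/2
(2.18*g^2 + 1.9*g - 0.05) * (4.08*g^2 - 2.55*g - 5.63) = 8.8944*g^4 + 2.193*g^3 - 17.3224*g^2 - 10.5695*g + 0.2815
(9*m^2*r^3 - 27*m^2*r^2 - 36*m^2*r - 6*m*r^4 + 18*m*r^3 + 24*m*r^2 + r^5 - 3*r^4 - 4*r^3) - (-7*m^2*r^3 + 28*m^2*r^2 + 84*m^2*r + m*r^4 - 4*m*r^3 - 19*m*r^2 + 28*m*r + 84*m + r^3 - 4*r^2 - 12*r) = 16*m^2*r^3 - 55*m^2*r^2 - 120*m^2*r - 7*m*r^4 + 22*m*r^3 + 43*m*r^2 - 28*m*r - 84*m + r^5 - 3*r^4 - 5*r^3 + 4*r^2 + 12*r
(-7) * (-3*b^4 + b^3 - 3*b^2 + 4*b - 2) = 21*b^4 - 7*b^3 + 21*b^2 - 28*b + 14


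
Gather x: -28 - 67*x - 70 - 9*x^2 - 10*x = -9*x^2 - 77*x - 98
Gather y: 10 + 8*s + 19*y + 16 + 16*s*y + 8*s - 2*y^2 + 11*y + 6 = 16*s - 2*y^2 + y*(16*s + 30) + 32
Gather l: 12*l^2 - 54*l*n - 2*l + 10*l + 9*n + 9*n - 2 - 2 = 12*l^2 + l*(8 - 54*n) + 18*n - 4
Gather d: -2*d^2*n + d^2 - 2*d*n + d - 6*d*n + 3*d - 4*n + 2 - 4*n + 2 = d^2*(1 - 2*n) + d*(4 - 8*n) - 8*n + 4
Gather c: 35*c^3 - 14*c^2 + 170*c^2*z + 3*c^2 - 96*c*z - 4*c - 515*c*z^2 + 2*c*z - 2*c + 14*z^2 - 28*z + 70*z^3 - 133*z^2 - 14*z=35*c^3 + c^2*(170*z - 11) + c*(-515*z^2 - 94*z - 6) + 70*z^3 - 119*z^2 - 42*z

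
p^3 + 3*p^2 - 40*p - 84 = (p - 6)*(p + 2)*(p + 7)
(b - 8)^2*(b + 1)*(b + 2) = b^4 - 13*b^3 + 18*b^2 + 160*b + 128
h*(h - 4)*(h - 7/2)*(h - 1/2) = h^4 - 8*h^3 + 71*h^2/4 - 7*h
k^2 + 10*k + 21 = (k + 3)*(k + 7)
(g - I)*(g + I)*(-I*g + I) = -I*g^3 + I*g^2 - I*g + I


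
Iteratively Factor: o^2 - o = (o)*(o - 1)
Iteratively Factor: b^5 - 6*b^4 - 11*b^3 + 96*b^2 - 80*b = (b - 1)*(b^4 - 5*b^3 - 16*b^2 + 80*b) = (b - 5)*(b - 1)*(b^3 - 16*b) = (b - 5)*(b - 4)*(b - 1)*(b^2 + 4*b) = b*(b - 5)*(b - 4)*(b - 1)*(b + 4)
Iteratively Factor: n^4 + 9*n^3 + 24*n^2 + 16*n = (n + 4)*(n^3 + 5*n^2 + 4*n) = (n + 4)^2*(n^2 + n) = n*(n + 4)^2*(n + 1)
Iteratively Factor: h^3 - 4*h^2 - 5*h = (h - 5)*(h^2 + h) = (h - 5)*(h + 1)*(h)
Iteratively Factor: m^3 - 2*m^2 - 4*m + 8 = (m + 2)*(m^2 - 4*m + 4) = (m - 2)*(m + 2)*(m - 2)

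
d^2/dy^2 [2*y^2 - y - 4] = 4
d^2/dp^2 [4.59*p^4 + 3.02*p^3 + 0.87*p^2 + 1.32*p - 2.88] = 55.08*p^2 + 18.12*p + 1.74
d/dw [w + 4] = 1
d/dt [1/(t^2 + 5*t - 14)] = (-2*t - 5)/(t^2 + 5*t - 14)^2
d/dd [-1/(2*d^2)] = d^(-3)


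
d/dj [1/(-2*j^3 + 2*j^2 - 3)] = 2*j*(3*j - 2)/(2*j^3 - 2*j^2 + 3)^2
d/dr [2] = 0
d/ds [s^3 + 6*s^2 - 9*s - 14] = 3*s^2 + 12*s - 9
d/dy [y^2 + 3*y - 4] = 2*y + 3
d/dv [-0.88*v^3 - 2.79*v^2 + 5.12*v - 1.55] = -2.64*v^2 - 5.58*v + 5.12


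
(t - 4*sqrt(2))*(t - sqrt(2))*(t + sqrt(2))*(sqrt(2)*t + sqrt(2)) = sqrt(2)*t^4 - 8*t^3 + sqrt(2)*t^3 - 8*t^2 - 2*sqrt(2)*t^2 - 2*sqrt(2)*t + 16*t + 16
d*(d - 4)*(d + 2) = d^3 - 2*d^2 - 8*d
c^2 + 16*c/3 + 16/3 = (c + 4/3)*(c + 4)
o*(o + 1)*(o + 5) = o^3 + 6*o^2 + 5*o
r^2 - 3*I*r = r*(r - 3*I)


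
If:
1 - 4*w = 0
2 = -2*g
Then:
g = -1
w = 1/4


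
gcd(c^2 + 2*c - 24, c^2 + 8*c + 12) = c + 6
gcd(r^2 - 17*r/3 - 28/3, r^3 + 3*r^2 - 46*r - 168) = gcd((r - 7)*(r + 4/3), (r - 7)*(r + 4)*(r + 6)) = r - 7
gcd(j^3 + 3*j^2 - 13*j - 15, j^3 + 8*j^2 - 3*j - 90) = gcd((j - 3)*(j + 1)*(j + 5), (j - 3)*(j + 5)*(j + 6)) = j^2 + 2*j - 15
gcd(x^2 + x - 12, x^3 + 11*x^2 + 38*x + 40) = x + 4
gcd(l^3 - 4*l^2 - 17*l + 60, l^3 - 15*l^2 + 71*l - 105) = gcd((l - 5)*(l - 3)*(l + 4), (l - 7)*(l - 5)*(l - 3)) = l^2 - 8*l + 15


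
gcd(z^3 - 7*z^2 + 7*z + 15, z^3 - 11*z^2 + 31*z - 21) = z - 3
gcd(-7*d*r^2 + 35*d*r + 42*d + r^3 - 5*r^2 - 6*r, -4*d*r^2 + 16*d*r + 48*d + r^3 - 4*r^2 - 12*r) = r - 6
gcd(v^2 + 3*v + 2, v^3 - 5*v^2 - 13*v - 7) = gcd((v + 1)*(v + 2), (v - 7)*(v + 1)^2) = v + 1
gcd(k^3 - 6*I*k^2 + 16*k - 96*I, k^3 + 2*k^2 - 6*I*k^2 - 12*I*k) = k - 6*I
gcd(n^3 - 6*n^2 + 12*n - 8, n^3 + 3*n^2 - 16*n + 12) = n - 2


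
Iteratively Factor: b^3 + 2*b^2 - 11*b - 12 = (b + 1)*(b^2 + b - 12) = (b - 3)*(b + 1)*(b + 4)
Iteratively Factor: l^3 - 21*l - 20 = (l + 4)*(l^2 - 4*l - 5) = (l + 1)*(l + 4)*(l - 5)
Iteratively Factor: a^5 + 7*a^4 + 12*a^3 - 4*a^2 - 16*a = (a + 4)*(a^4 + 3*a^3 - 4*a) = (a + 2)*(a + 4)*(a^3 + a^2 - 2*a) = a*(a + 2)*(a + 4)*(a^2 + a - 2) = a*(a + 2)^2*(a + 4)*(a - 1)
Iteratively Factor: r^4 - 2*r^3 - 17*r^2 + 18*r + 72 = (r - 3)*(r^3 + r^2 - 14*r - 24) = (r - 3)*(r + 3)*(r^2 - 2*r - 8) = (r - 3)*(r + 2)*(r + 3)*(r - 4)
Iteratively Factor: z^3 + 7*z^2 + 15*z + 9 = (z + 3)*(z^2 + 4*z + 3) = (z + 3)^2*(z + 1)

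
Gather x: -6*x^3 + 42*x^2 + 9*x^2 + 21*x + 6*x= -6*x^3 + 51*x^2 + 27*x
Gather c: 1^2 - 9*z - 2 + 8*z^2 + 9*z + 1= 8*z^2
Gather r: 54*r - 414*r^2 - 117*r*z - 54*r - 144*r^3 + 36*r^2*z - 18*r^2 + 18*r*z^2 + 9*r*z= -144*r^3 + r^2*(36*z - 432) + r*(18*z^2 - 108*z)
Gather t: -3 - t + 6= 3 - t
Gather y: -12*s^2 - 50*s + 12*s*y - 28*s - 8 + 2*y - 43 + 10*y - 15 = -12*s^2 - 78*s + y*(12*s + 12) - 66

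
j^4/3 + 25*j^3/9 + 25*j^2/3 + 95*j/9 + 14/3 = (j/3 + 1)*(j + 1)*(j + 2)*(j + 7/3)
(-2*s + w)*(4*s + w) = -8*s^2 + 2*s*w + w^2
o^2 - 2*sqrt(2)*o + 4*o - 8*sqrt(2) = (o + 4)*(o - 2*sqrt(2))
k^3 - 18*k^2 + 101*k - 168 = (k - 8)*(k - 7)*(k - 3)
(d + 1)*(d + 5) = d^2 + 6*d + 5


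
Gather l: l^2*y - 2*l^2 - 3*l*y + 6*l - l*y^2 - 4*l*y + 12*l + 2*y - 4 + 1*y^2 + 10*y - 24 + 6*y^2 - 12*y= l^2*(y - 2) + l*(-y^2 - 7*y + 18) + 7*y^2 - 28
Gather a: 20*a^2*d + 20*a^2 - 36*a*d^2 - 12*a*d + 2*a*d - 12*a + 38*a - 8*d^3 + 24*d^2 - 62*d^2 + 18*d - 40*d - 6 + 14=a^2*(20*d + 20) + a*(-36*d^2 - 10*d + 26) - 8*d^3 - 38*d^2 - 22*d + 8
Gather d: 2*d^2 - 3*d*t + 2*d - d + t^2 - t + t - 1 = 2*d^2 + d*(1 - 3*t) + t^2 - 1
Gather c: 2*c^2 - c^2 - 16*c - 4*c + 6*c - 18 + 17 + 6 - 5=c^2 - 14*c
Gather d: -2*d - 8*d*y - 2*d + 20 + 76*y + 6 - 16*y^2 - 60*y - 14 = d*(-8*y - 4) - 16*y^2 + 16*y + 12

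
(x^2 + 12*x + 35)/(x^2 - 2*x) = (x^2 + 12*x + 35)/(x*(x - 2))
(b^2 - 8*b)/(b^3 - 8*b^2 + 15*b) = (b - 8)/(b^2 - 8*b + 15)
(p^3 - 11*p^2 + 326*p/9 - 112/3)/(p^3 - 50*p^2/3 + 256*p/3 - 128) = (p - 7/3)/(p - 8)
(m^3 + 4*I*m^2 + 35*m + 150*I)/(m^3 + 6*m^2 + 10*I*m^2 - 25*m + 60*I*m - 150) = (m - 6*I)/(m + 6)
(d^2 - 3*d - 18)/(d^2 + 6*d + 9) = (d - 6)/(d + 3)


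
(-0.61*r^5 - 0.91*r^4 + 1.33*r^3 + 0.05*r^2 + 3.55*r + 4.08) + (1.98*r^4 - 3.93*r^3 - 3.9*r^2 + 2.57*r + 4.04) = -0.61*r^5 + 1.07*r^4 - 2.6*r^3 - 3.85*r^2 + 6.12*r + 8.12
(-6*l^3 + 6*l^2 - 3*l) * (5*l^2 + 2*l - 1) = -30*l^5 + 18*l^4 + 3*l^3 - 12*l^2 + 3*l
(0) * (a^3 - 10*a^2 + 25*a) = 0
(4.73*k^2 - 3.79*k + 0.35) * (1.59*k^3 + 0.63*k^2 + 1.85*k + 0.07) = 7.5207*k^5 - 3.0462*k^4 + 6.9193*k^3 - 6.4599*k^2 + 0.3822*k + 0.0245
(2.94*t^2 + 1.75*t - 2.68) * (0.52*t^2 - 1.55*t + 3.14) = 1.5288*t^4 - 3.647*t^3 + 5.1255*t^2 + 9.649*t - 8.4152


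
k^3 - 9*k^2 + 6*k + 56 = (k - 7)*(k - 4)*(k + 2)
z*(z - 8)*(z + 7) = z^3 - z^2 - 56*z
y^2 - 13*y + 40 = (y - 8)*(y - 5)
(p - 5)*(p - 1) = p^2 - 6*p + 5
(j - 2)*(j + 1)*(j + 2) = j^3 + j^2 - 4*j - 4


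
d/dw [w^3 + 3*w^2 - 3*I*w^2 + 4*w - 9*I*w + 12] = 3*w^2 + 6*w*(1 - I) + 4 - 9*I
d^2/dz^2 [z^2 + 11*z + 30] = 2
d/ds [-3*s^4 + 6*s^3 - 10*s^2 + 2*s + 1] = -12*s^3 + 18*s^2 - 20*s + 2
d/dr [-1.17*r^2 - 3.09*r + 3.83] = -2.34*r - 3.09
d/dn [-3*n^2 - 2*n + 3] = -6*n - 2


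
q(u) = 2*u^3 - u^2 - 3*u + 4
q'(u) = 6*u^2 - 2*u - 3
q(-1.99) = -9.75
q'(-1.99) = 24.74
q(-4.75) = -218.66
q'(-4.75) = 141.88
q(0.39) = 2.80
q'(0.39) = -2.87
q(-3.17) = -60.25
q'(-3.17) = 63.63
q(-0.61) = 5.00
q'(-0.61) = 0.45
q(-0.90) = 4.43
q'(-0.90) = 3.66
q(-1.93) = -8.31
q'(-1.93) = 23.21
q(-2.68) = -33.64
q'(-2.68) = 45.45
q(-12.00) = -3560.00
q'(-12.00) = 885.00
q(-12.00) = -3560.00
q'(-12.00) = 885.00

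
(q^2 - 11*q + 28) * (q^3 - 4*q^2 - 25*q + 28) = q^5 - 15*q^4 + 47*q^3 + 191*q^2 - 1008*q + 784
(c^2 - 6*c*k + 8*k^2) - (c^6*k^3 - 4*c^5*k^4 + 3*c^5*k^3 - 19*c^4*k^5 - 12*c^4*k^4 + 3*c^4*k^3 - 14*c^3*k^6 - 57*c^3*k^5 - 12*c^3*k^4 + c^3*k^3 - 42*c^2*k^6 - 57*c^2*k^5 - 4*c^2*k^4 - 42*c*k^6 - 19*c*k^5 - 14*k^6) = -c^6*k^3 + 4*c^5*k^4 - 3*c^5*k^3 + 19*c^4*k^5 + 12*c^4*k^4 - 3*c^4*k^3 + 14*c^3*k^6 + 57*c^3*k^5 + 12*c^3*k^4 - c^3*k^3 + 42*c^2*k^6 + 57*c^2*k^5 + 4*c^2*k^4 + c^2 + 42*c*k^6 + 19*c*k^5 - 6*c*k + 14*k^6 + 8*k^2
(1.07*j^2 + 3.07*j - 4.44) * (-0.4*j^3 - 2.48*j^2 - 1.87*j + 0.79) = -0.428*j^5 - 3.8816*j^4 - 7.8385*j^3 + 6.1156*j^2 + 10.7281*j - 3.5076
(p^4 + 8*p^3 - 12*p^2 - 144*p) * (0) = 0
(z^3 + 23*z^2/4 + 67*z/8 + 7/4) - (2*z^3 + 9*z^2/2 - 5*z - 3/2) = -z^3 + 5*z^2/4 + 107*z/8 + 13/4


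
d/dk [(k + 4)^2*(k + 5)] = (k + 4)*(3*k + 14)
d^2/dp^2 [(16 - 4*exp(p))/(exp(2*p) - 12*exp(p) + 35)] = 4*(-exp(4*p) + 4*exp(3*p) + 66*exp(2*p) - 404*exp(p) + 455)*exp(p)/(exp(6*p) - 36*exp(5*p) + 537*exp(4*p) - 4248*exp(3*p) + 18795*exp(2*p) - 44100*exp(p) + 42875)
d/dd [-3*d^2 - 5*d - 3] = -6*d - 5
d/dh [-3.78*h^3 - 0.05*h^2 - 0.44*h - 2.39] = -11.34*h^2 - 0.1*h - 0.44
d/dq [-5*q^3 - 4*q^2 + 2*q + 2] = -15*q^2 - 8*q + 2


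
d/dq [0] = 0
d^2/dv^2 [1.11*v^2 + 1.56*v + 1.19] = 2.22000000000000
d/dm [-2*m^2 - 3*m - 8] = -4*m - 3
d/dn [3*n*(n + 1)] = 6*n + 3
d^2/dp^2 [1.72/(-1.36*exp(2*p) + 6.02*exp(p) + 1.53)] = (1.72*(2.72*exp(p) - 6.02)*(5.44*exp(p) - 12.04)*exp(p) + (9.3568*exp(p) - 10.3544)*(-1.36*exp(2*p) + 6.02*exp(p) + 1.53))*exp(p)/(-1.36*exp(2*p) + 6.02*exp(p) + 1.53)^3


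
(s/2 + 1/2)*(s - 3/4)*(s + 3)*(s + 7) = s^4/2 + 41*s^3/8 + 91*s^2/8 - 9*s/8 - 63/8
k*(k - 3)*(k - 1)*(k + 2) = k^4 - 2*k^3 - 5*k^2 + 6*k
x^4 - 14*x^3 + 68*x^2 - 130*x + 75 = (x - 5)^2*(x - 3)*(x - 1)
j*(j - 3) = j^2 - 3*j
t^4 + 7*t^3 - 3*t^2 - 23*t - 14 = (t - 2)*(t + 1)^2*(t + 7)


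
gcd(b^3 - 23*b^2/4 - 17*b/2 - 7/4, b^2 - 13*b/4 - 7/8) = b + 1/4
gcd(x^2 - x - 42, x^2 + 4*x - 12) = x + 6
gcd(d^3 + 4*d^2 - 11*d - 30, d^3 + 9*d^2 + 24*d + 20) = d^2 + 7*d + 10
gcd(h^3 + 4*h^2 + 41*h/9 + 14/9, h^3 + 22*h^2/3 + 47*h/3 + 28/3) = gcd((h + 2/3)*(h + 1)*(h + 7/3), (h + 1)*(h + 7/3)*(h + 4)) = h^2 + 10*h/3 + 7/3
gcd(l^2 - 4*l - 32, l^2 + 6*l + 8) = l + 4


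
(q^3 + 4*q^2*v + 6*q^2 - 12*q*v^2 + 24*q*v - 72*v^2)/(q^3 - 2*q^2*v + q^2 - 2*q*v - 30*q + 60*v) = (q + 6*v)/(q - 5)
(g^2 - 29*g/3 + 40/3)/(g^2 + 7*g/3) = (3*g^2 - 29*g + 40)/(g*(3*g + 7))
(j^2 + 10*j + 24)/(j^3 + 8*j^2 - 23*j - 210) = (j + 4)/(j^2 + 2*j - 35)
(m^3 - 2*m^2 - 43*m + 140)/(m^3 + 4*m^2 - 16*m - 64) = (m^2 + 2*m - 35)/(m^2 + 8*m + 16)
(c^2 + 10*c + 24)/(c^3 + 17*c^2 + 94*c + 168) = 1/(c + 7)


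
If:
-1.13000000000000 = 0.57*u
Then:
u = -1.98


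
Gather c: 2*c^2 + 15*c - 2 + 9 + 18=2*c^2 + 15*c + 25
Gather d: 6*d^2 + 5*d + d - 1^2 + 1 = 6*d^2 + 6*d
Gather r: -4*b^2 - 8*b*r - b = -4*b^2 - 8*b*r - b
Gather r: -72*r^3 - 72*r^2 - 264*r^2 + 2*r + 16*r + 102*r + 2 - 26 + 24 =-72*r^3 - 336*r^2 + 120*r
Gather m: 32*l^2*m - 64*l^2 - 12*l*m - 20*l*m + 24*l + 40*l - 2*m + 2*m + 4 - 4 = -64*l^2 + 64*l + m*(32*l^2 - 32*l)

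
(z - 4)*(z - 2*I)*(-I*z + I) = -I*z^3 - 2*z^2 + 5*I*z^2 + 10*z - 4*I*z - 8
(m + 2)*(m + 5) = m^2 + 7*m + 10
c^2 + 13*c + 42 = (c + 6)*(c + 7)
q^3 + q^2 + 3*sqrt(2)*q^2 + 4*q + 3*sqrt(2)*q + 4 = (q + 1)*(q + sqrt(2))*(q + 2*sqrt(2))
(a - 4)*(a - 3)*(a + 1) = a^3 - 6*a^2 + 5*a + 12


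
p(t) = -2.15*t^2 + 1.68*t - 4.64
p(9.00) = -163.67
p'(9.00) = -37.02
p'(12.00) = -49.92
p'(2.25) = -8.00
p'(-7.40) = 33.50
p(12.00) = -294.08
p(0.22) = -4.37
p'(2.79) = -10.32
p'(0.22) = 0.73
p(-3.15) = -31.27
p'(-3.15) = 15.22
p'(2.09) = -7.31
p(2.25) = -11.74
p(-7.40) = -134.81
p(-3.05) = -29.76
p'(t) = 1.68 - 4.3*t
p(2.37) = -12.73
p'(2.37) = -8.51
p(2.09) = -10.52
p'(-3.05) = 14.80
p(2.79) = -16.69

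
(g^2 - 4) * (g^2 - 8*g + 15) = g^4 - 8*g^3 + 11*g^2 + 32*g - 60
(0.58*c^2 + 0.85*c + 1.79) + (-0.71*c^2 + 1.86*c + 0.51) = -0.13*c^2 + 2.71*c + 2.3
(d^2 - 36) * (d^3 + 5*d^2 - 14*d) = d^5 + 5*d^4 - 50*d^3 - 180*d^2 + 504*d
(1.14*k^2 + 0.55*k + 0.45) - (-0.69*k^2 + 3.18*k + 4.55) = 1.83*k^2 - 2.63*k - 4.1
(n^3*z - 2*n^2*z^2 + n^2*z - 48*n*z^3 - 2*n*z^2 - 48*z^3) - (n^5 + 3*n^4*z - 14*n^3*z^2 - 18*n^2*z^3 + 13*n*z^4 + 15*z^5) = -n^5 - 3*n^4*z + 14*n^3*z^2 + n^3*z + 18*n^2*z^3 - 2*n^2*z^2 + n^2*z - 13*n*z^4 - 48*n*z^3 - 2*n*z^2 - 15*z^5 - 48*z^3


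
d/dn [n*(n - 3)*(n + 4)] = 3*n^2 + 2*n - 12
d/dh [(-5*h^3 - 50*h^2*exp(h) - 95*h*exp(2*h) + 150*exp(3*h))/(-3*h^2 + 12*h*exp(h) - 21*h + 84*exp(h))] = 5*((h^2 - 4*h*exp(h) + 7*h - 28*exp(h))*(10*h^2*exp(h) + 3*h^2 + 38*h*exp(2*h) + 20*h*exp(h) - 90*exp(3*h) + 19*exp(2*h)) + (h^3 + 10*h^2*exp(h) + 19*h*exp(2*h) - 30*exp(3*h))*(4*h*exp(h) - 2*h + 32*exp(h) - 7))/(3*(h^2 - 4*h*exp(h) + 7*h - 28*exp(h))^2)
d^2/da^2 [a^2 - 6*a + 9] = 2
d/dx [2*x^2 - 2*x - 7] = 4*x - 2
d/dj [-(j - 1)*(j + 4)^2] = (-3*j - 2)*(j + 4)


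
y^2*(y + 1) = y^3 + y^2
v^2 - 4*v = v*(v - 4)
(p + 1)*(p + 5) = p^2 + 6*p + 5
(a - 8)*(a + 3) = a^2 - 5*a - 24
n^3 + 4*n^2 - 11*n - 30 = (n - 3)*(n + 2)*(n + 5)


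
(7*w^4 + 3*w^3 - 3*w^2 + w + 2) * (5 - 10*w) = -70*w^5 + 5*w^4 + 45*w^3 - 25*w^2 - 15*w + 10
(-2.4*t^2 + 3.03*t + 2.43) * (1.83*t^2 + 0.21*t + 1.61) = -4.392*t^4 + 5.0409*t^3 + 1.2192*t^2 + 5.3886*t + 3.9123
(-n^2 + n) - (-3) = -n^2 + n + 3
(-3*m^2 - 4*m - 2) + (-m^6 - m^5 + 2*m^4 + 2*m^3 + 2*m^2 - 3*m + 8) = -m^6 - m^5 + 2*m^4 + 2*m^3 - m^2 - 7*m + 6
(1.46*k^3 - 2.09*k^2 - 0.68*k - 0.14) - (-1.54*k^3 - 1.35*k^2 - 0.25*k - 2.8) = 3.0*k^3 - 0.74*k^2 - 0.43*k + 2.66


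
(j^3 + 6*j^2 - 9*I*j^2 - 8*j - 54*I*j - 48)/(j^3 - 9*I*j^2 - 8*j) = (j + 6)/j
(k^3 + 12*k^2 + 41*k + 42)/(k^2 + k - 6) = (k^2 + 9*k + 14)/(k - 2)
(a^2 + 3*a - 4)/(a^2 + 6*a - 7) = (a + 4)/(a + 7)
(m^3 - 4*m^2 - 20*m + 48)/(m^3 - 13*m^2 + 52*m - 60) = (m + 4)/(m - 5)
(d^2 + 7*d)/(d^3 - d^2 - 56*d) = 1/(d - 8)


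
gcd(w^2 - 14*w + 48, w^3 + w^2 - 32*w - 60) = w - 6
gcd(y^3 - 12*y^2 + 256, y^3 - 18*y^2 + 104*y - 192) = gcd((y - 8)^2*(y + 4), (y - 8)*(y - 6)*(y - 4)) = y - 8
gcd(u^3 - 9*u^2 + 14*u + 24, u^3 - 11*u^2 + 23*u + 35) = u + 1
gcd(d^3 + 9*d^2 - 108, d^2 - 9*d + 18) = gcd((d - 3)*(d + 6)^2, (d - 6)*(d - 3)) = d - 3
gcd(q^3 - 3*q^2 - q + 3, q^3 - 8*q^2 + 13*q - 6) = q - 1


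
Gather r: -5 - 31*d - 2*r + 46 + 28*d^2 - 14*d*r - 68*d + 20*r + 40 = 28*d^2 - 99*d + r*(18 - 14*d) + 81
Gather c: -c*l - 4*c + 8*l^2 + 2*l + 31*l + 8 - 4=c*(-l - 4) + 8*l^2 + 33*l + 4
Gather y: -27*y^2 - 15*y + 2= -27*y^2 - 15*y + 2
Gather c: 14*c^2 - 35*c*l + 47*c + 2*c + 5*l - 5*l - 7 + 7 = 14*c^2 + c*(49 - 35*l)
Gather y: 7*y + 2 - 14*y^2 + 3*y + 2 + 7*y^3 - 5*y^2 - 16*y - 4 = 7*y^3 - 19*y^2 - 6*y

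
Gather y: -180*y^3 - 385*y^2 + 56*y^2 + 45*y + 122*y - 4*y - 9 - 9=-180*y^3 - 329*y^2 + 163*y - 18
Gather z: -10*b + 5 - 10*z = -10*b - 10*z + 5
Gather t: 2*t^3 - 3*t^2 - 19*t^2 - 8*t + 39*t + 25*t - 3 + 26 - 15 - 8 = 2*t^3 - 22*t^2 + 56*t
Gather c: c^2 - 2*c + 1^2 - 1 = c^2 - 2*c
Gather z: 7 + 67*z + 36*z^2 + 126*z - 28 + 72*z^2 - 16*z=108*z^2 + 177*z - 21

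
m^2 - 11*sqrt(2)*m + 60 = (m - 6*sqrt(2))*(m - 5*sqrt(2))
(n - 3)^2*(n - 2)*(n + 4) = n^4 - 4*n^3 - 11*n^2 + 66*n - 72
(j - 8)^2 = j^2 - 16*j + 64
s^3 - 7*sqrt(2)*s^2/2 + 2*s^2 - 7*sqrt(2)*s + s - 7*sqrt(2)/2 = (s + 1)^2*(s - 7*sqrt(2)/2)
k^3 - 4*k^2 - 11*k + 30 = (k - 5)*(k - 2)*(k + 3)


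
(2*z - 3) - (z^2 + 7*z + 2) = -z^2 - 5*z - 5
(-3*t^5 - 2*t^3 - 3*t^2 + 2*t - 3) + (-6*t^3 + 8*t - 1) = -3*t^5 - 8*t^3 - 3*t^2 + 10*t - 4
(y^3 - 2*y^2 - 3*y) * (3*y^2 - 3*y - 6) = 3*y^5 - 9*y^4 - 9*y^3 + 21*y^2 + 18*y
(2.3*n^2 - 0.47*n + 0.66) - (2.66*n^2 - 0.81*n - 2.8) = -0.36*n^2 + 0.34*n + 3.46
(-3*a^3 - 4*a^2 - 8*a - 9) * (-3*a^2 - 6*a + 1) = 9*a^5 + 30*a^4 + 45*a^3 + 71*a^2 + 46*a - 9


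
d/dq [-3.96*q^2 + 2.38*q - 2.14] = 2.38 - 7.92*q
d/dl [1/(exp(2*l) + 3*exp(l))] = (-2*exp(l) - 3)*exp(-l)/(exp(l) + 3)^2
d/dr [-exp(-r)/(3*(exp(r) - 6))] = 2*(exp(r) - 3)*exp(-r)/(3*(exp(r) - 6)^2)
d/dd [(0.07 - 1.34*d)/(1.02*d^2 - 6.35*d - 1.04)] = (1.3668*d^2 - 0.142799999999999*d + 1.8381)/(1.0404*d^4 - 12.954*d^3 + 38.2009*d^2 + 13.208*d + 1.0816)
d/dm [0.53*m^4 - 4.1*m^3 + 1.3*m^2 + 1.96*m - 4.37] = 2.12*m^3 - 12.3*m^2 + 2.6*m + 1.96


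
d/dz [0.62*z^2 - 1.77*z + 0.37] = 1.24*z - 1.77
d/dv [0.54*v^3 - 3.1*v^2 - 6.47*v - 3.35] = 1.62*v^2 - 6.2*v - 6.47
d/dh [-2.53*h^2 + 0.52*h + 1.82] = 0.52 - 5.06*h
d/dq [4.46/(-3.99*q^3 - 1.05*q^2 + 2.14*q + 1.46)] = (53.3862*q^2 + 9.366*q - 9.5444)/(3.99*q^3 + 1.05*q^2 - 2.14*q - 1.46)^2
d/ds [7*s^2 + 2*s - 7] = 14*s + 2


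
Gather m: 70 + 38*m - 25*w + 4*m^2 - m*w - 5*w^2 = 4*m^2 + m*(38 - w) - 5*w^2 - 25*w + 70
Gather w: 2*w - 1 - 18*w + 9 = 8 - 16*w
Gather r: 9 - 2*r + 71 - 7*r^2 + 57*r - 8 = -7*r^2 + 55*r + 72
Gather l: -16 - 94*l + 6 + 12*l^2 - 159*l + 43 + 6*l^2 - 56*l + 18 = 18*l^2 - 309*l + 51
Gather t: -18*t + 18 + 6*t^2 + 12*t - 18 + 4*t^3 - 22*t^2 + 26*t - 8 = 4*t^3 - 16*t^2 + 20*t - 8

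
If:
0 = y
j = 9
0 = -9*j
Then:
No Solution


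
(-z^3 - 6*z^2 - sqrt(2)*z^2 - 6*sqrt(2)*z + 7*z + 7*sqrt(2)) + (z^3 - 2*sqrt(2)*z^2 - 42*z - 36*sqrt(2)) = -6*z^2 - 3*sqrt(2)*z^2 - 35*z - 6*sqrt(2)*z - 29*sqrt(2)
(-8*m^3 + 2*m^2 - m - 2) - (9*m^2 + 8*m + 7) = -8*m^3 - 7*m^2 - 9*m - 9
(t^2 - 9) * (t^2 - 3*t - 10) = t^4 - 3*t^3 - 19*t^2 + 27*t + 90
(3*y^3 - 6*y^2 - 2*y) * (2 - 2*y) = -6*y^4 + 18*y^3 - 8*y^2 - 4*y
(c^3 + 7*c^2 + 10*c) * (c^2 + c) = c^5 + 8*c^4 + 17*c^3 + 10*c^2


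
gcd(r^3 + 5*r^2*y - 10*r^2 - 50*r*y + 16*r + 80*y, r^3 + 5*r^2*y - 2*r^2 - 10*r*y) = r^2 + 5*r*y - 2*r - 10*y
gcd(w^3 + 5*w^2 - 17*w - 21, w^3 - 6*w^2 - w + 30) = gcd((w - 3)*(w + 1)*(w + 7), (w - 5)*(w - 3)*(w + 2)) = w - 3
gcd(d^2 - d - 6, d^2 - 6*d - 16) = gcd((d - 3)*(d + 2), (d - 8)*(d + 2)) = d + 2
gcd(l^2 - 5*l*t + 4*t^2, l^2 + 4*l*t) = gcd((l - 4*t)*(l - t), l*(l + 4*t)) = 1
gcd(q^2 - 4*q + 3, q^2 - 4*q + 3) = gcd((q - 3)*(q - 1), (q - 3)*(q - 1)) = q^2 - 4*q + 3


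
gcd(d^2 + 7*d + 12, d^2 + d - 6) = d + 3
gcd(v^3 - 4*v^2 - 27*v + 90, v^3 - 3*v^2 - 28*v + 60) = v^2 - v - 30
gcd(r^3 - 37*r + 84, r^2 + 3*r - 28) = r^2 + 3*r - 28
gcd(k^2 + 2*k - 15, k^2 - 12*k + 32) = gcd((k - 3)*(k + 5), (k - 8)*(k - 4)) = 1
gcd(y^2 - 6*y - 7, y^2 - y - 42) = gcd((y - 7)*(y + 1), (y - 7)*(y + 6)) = y - 7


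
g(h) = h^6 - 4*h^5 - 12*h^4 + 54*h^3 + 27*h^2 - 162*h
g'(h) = 6*h^5 - 20*h^4 - 48*h^3 + 162*h^2 + 54*h - 162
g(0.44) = -61.96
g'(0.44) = -111.62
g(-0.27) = 44.59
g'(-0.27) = -163.94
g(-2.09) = -22.57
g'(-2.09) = 250.11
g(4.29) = 422.28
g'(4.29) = 1205.55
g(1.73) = -62.52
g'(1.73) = 81.57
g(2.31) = -17.37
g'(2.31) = 60.69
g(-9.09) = 693595.57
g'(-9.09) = -460129.43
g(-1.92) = 19.76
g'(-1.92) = 242.91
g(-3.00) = 0.00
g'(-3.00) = -648.00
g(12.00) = 1837080.00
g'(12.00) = 1019142.00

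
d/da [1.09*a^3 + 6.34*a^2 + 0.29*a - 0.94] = 3.27*a^2 + 12.68*a + 0.29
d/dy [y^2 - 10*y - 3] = 2*y - 10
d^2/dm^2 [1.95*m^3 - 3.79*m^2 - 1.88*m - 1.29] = 11.7*m - 7.58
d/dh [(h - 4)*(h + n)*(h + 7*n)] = 3*h^2 + 16*h*n - 8*h + 7*n^2 - 32*n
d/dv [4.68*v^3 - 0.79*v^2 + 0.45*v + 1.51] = 14.04*v^2 - 1.58*v + 0.45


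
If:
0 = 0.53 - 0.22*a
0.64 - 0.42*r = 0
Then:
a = 2.41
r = 1.52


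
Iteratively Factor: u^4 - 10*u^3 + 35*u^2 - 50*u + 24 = (u - 1)*(u^3 - 9*u^2 + 26*u - 24) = (u - 2)*(u - 1)*(u^2 - 7*u + 12) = (u - 3)*(u - 2)*(u - 1)*(u - 4)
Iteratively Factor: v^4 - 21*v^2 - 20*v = (v + 4)*(v^3 - 4*v^2 - 5*v) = (v + 1)*(v + 4)*(v^2 - 5*v) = v*(v + 1)*(v + 4)*(v - 5)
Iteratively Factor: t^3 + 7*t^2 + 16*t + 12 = (t + 2)*(t^2 + 5*t + 6) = (t + 2)*(t + 3)*(t + 2)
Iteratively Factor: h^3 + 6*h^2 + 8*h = (h + 4)*(h^2 + 2*h) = (h + 2)*(h + 4)*(h)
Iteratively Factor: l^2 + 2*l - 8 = (l + 4)*(l - 2)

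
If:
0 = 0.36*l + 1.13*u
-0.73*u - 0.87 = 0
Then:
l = 3.74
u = -1.19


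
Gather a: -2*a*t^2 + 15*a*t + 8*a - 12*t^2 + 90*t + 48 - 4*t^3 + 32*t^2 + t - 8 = a*(-2*t^2 + 15*t + 8) - 4*t^3 + 20*t^2 + 91*t + 40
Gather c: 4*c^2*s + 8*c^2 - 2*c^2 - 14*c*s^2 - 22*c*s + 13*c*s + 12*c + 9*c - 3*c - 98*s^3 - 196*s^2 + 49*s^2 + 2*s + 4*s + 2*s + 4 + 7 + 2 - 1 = c^2*(4*s + 6) + c*(-14*s^2 - 9*s + 18) - 98*s^3 - 147*s^2 + 8*s + 12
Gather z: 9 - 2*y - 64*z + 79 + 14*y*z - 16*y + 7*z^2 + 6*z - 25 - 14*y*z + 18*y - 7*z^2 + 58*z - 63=0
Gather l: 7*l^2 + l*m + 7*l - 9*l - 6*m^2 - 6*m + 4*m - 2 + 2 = 7*l^2 + l*(m - 2) - 6*m^2 - 2*m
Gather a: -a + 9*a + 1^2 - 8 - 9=8*a - 16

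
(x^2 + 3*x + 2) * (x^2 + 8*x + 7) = x^4 + 11*x^3 + 33*x^2 + 37*x + 14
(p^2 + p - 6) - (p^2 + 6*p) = -5*p - 6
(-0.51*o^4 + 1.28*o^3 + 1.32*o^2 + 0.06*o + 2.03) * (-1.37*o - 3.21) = 0.6987*o^5 - 0.1165*o^4 - 5.9172*o^3 - 4.3194*o^2 - 2.9737*o - 6.5163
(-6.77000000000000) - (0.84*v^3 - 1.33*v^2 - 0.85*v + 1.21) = -0.84*v^3 + 1.33*v^2 + 0.85*v - 7.98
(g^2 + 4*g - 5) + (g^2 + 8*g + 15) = 2*g^2 + 12*g + 10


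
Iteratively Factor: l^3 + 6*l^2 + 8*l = (l + 2)*(l^2 + 4*l) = (l + 2)*(l + 4)*(l)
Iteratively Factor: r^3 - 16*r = (r)*(r^2 - 16) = r*(r - 4)*(r + 4)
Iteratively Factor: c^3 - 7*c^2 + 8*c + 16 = (c - 4)*(c^2 - 3*c - 4) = (c - 4)*(c + 1)*(c - 4)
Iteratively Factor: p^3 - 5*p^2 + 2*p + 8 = (p + 1)*(p^2 - 6*p + 8) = (p - 2)*(p + 1)*(p - 4)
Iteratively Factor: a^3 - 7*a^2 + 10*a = (a)*(a^2 - 7*a + 10) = a*(a - 2)*(a - 5)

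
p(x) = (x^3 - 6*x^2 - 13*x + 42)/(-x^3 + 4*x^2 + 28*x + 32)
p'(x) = (3*x^2 - 12*x - 13)/(-x^3 + 4*x^2 + 28*x + 32) + (3*x^2 - 8*x - 28)*(x^3 - 6*x^2 - 13*x + 42)/(-x^3 + 4*x^2 + 28*x + 32)^2 = 2*(-x^3 + 17*x^2 + 19*x - 398)/(x^5 - 10*x^4 - 20*x^3 + 200*x^2 + 640*x + 512)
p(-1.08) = 6.22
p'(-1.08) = -12.38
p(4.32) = -0.31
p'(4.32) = -0.05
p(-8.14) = -1.30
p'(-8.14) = -0.04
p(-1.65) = 36.06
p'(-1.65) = -189.64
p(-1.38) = 12.73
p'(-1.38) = -37.12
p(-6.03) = -1.39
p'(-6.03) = -0.05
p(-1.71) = 51.05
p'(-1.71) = -326.84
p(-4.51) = -1.44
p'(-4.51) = 0.04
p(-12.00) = -1.20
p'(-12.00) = -0.02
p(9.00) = -1.39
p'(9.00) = 0.63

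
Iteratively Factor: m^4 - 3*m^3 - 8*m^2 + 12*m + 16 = (m + 1)*(m^3 - 4*m^2 - 4*m + 16) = (m - 4)*(m + 1)*(m^2 - 4) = (m - 4)*(m + 1)*(m + 2)*(m - 2)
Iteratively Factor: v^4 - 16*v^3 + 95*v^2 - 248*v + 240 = (v - 5)*(v^3 - 11*v^2 + 40*v - 48) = (v - 5)*(v - 3)*(v^2 - 8*v + 16) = (v - 5)*(v - 4)*(v - 3)*(v - 4)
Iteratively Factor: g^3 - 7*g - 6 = (g + 2)*(g^2 - 2*g - 3) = (g - 3)*(g + 2)*(g + 1)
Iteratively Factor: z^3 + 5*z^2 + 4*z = (z + 4)*(z^2 + z) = (z + 1)*(z + 4)*(z)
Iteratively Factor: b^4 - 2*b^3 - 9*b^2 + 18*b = (b - 2)*(b^3 - 9*b) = (b - 3)*(b - 2)*(b^2 + 3*b) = b*(b - 3)*(b - 2)*(b + 3)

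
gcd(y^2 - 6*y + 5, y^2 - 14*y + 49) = 1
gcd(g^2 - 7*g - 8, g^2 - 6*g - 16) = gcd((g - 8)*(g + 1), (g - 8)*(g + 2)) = g - 8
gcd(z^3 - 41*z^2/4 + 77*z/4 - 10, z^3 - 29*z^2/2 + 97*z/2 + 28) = z - 8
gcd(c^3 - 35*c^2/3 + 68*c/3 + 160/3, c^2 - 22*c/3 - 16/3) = c - 8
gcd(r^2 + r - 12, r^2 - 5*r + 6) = r - 3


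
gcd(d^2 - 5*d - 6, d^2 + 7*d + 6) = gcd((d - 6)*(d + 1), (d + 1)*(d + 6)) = d + 1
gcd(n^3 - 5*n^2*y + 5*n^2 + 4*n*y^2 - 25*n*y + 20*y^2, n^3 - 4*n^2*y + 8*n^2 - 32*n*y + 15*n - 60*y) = -n^2 + 4*n*y - 5*n + 20*y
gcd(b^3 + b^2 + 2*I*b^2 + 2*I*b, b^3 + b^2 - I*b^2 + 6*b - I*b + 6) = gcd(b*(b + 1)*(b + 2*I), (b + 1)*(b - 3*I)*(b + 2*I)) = b^2 + b*(1 + 2*I) + 2*I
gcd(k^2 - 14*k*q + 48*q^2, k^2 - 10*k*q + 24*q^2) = -k + 6*q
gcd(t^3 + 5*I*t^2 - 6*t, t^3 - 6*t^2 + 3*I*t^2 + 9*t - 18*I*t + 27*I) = t + 3*I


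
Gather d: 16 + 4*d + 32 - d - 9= 3*d + 39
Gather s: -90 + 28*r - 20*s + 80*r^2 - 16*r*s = 80*r^2 + 28*r + s*(-16*r - 20) - 90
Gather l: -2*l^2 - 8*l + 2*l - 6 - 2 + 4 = -2*l^2 - 6*l - 4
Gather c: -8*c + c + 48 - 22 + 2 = 28 - 7*c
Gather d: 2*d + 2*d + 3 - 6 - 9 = 4*d - 12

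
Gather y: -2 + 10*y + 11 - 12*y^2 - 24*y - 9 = -12*y^2 - 14*y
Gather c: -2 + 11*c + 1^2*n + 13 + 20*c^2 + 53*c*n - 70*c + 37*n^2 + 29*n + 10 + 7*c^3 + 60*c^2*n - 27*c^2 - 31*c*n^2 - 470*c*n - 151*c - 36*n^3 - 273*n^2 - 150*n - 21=7*c^3 + c^2*(60*n - 7) + c*(-31*n^2 - 417*n - 210) - 36*n^3 - 236*n^2 - 120*n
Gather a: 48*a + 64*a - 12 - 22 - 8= 112*a - 42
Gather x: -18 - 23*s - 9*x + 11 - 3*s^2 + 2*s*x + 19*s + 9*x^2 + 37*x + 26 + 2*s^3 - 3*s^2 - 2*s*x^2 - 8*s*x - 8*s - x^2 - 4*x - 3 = 2*s^3 - 6*s^2 - 12*s + x^2*(8 - 2*s) + x*(24 - 6*s) + 16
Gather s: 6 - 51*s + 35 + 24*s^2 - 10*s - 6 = 24*s^2 - 61*s + 35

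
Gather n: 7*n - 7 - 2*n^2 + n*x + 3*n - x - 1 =-2*n^2 + n*(x + 10) - x - 8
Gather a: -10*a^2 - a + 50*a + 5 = -10*a^2 + 49*a + 5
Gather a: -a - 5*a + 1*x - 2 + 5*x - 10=-6*a + 6*x - 12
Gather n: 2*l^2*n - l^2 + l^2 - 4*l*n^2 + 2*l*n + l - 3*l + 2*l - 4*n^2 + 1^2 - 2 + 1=n^2*(-4*l - 4) + n*(2*l^2 + 2*l)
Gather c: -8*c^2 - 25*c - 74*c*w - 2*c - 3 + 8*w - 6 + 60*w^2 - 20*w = -8*c^2 + c*(-74*w - 27) + 60*w^2 - 12*w - 9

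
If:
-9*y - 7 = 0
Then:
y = -7/9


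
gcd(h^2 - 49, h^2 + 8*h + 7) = h + 7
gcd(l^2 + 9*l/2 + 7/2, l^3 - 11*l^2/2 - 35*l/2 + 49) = l + 7/2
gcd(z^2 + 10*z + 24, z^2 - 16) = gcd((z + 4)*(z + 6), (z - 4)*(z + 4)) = z + 4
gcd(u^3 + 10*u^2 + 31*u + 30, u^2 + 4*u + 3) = u + 3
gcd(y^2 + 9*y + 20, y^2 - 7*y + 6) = 1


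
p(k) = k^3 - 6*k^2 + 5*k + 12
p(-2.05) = -32.08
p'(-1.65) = 32.97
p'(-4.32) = 112.83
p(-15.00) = -4788.00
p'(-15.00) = 860.00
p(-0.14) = 11.18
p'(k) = 3*k^2 - 12*k + 5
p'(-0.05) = 5.61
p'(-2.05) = 42.21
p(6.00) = 42.00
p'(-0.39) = 10.14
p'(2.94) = -4.35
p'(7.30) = 77.27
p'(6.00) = 41.00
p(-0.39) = 9.08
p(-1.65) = -17.08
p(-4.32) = -202.20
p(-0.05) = 11.73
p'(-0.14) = 6.74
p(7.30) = 117.78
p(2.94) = 0.25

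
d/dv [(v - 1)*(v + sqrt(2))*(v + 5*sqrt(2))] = 3*v^2 - 2*v + 12*sqrt(2)*v - 6*sqrt(2) + 10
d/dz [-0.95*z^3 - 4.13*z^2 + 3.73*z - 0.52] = -2.85*z^2 - 8.26*z + 3.73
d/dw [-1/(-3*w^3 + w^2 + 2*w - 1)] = (-9*w^2 + 2*w + 2)/(3*w^3 - w^2 - 2*w + 1)^2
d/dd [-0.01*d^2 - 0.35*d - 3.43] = -0.02*d - 0.35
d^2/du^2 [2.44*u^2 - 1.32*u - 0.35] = 4.88000000000000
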